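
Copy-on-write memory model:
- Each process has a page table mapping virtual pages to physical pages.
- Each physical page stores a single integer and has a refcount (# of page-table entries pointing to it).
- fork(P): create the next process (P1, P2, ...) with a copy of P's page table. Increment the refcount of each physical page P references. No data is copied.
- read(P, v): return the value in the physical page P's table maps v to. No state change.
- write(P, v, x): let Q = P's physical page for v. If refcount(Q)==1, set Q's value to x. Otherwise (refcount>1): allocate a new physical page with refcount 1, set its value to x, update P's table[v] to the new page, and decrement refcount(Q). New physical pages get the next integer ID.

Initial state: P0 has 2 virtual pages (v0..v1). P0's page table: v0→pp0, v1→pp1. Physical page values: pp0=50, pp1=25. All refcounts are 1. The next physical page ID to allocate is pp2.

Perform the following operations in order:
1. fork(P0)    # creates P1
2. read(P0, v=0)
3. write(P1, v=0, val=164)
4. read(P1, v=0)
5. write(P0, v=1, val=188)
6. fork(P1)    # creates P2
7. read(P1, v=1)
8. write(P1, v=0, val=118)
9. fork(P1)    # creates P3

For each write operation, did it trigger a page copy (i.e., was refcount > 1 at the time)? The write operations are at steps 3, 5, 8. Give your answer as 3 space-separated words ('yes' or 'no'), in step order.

Op 1: fork(P0) -> P1. 2 ppages; refcounts: pp0:2 pp1:2
Op 2: read(P0, v0) -> 50. No state change.
Op 3: write(P1, v0, 164). refcount(pp0)=2>1 -> COPY to pp2. 3 ppages; refcounts: pp0:1 pp1:2 pp2:1
Op 4: read(P1, v0) -> 164. No state change.
Op 5: write(P0, v1, 188). refcount(pp1)=2>1 -> COPY to pp3. 4 ppages; refcounts: pp0:1 pp1:1 pp2:1 pp3:1
Op 6: fork(P1) -> P2. 4 ppages; refcounts: pp0:1 pp1:2 pp2:2 pp3:1
Op 7: read(P1, v1) -> 25. No state change.
Op 8: write(P1, v0, 118). refcount(pp2)=2>1 -> COPY to pp4. 5 ppages; refcounts: pp0:1 pp1:2 pp2:1 pp3:1 pp4:1
Op 9: fork(P1) -> P3. 5 ppages; refcounts: pp0:1 pp1:3 pp2:1 pp3:1 pp4:2

yes yes yes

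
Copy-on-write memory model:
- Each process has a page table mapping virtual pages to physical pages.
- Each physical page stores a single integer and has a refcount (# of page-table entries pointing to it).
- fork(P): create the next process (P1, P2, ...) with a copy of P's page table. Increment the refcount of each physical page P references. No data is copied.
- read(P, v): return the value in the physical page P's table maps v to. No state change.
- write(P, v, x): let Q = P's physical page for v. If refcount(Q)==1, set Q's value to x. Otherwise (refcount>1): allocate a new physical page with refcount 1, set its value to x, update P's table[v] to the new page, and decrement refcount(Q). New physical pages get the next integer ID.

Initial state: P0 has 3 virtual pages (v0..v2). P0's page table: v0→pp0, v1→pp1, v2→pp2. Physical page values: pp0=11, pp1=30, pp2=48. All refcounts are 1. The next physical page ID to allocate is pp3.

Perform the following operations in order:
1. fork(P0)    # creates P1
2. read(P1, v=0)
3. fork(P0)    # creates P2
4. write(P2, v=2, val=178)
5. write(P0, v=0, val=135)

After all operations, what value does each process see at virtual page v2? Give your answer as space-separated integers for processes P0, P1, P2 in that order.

Op 1: fork(P0) -> P1. 3 ppages; refcounts: pp0:2 pp1:2 pp2:2
Op 2: read(P1, v0) -> 11. No state change.
Op 3: fork(P0) -> P2. 3 ppages; refcounts: pp0:3 pp1:3 pp2:3
Op 4: write(P2, v2, 178). refcount(pp2)=3>1 -> COPY to pp3. 4 ppages; refcounts: pp0:3 pp1:3 pp2:2 pp3:1
Op 5: write(P0, v0, 135). refcount(pp0)=3>1 -> COPY to pp4. 5 ppages; refcounts: pp0:2 pp1:3 pp2:2 pp3:1 pp4:1
P0: v2 -> pp2 = 48
P1: v2 -> pp2 = 48
P2: v2 -> pp3 = 178

Answer: 48 48 178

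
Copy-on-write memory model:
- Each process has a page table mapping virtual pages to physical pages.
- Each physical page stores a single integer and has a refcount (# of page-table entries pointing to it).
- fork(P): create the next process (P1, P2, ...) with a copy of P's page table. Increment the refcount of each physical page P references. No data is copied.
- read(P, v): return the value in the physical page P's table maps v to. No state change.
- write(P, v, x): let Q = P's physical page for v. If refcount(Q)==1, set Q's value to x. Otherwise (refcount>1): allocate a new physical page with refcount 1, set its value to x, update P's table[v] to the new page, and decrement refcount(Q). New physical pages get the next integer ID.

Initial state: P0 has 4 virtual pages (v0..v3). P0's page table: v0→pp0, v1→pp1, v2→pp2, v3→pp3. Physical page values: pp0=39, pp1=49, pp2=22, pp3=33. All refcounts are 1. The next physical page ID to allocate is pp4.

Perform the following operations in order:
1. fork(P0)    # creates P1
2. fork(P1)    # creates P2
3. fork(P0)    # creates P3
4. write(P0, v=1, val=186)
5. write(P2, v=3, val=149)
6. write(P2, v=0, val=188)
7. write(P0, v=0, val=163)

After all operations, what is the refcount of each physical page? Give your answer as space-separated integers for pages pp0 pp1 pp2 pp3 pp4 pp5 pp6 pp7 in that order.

Answer: 2 3 4 3 1 1 1 1

Derivation:
Op 1: fork(P0) -> P1. 4 ppages; refcounts: pp0:2 pp1:2 pp2:2 pp3:2
Op 2: fork(P1) -> P2. 4 ppages; refcounts: pp0:3 pp1:3 pp2:3 pp3:3
Op 3: fork(P0) -> P3. 4 ppages; refcounts: pp0:4 pp1:4 pp2:4 pp3:4
Op 4: write(P0, v1, 186). refcount(pp1)=4>1 -> COPY to pp4. 5 ppages; refcounts: pp0:4 pp1:3 pp2:4 pp3:4 pp4:1
Op 5: write(P2, v3, 149). refcount(pp3)=4>1 -> COPY to pp5. 6 ppages; refcounts: pp0:4 pp1:3 pp2:4 pp3:3 pp4:1 pp5:1
Op 6: write(P2, v0, 188). refcount(pp0)=4>1 -> COPY to pp6. 7 ppages; refcounts: pp0:3 pp1:3 pp2:4 pp3:3 pp4:1 pp5:1 pp6:1
Op 7: write(P0, v0, 163). refcount(pp0)=3>1 -> COPY to pp7. 8 ppages; refcounts: pp0:2 pp1:3 pp2:4 pp3:3 pp4:1 pp5:1 pp6:1 pp7:1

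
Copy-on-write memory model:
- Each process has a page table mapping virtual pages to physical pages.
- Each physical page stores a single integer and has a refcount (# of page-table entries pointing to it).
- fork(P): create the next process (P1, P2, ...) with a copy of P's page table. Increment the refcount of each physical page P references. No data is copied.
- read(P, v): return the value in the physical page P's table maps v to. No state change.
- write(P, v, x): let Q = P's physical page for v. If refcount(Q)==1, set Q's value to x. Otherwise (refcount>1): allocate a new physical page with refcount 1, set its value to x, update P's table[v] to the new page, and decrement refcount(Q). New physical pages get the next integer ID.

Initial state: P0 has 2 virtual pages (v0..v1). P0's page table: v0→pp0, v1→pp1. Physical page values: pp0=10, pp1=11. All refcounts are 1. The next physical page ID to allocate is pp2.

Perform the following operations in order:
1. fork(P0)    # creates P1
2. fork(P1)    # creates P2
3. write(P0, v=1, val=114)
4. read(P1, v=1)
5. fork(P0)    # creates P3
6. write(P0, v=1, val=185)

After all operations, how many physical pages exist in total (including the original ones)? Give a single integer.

Answer: 4

Derivation:
Op 1: fork(P0) -> P1. 2 ppages; refcounts: pp0:2 pp1:2
Op 2: fork(P1) -> P2. 2 ppages; refcounts: pp0:3 pp1:3
Op 3: write(P0, v1, 114). refcount(pp1)=3>1 -> COPY to pp2. 3 ppages; refcounts: pp0:3 pp1:2 pp2:1
Op 4: read(P1, v1) -> 11. No state change.
Op 5: fork(P0) -> P3. 3 ppages; refcounts: pp0:4 pp1:2 pp2:2
Op 6: write(P0, v1, 185). refcount(pp2)=2>1 -> COPY to pp3. 4 ppages; refcounts: pp0:4 pp1:2 pp2:1 pp3:1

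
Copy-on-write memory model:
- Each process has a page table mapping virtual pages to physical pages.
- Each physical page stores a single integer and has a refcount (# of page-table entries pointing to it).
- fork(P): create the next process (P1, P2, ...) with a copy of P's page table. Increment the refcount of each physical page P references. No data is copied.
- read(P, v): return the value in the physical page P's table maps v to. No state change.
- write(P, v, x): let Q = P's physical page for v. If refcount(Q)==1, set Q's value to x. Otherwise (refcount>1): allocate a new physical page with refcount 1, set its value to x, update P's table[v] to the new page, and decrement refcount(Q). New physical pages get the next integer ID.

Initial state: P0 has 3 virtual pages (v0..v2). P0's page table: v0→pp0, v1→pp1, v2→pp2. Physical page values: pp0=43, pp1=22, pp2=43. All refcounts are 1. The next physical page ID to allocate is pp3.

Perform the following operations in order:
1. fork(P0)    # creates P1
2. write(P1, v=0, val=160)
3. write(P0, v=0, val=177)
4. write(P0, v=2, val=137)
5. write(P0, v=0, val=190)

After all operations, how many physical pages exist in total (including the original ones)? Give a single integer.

Op 1: fork(P0) -> P1. 3 ppages; refcounts: pp0:2 pp1:2 pp2:2
Op 2: write(P1, v0, 160). refcount(pp0)=2>1 -> COPY to pp3. 4 ppages; refcounts: pp0:1 pp1:2 pp2:2 pp3:1
Op 3: write(P0, v0, 177). refcount(pp0)=1 -> write in place. 4 ppages; refcounts: pp0:1 pp1:2 pp2:2 pp3:1
Op 4: write(P0, v2, 137). refcount(pp2)=2>1 -> COPY to pp4. 5 ppages; refcounts: pp0:1 pp1:2 pp2:1 pp3:1 pp4:1
Op 5: write(P0, v0, 190). refcount(pp0)=1 -> write in place. 5 ppages; refcounts: pp0:1 pp1:2 pp2:1 pp3:1 pp4:1

Answer: 5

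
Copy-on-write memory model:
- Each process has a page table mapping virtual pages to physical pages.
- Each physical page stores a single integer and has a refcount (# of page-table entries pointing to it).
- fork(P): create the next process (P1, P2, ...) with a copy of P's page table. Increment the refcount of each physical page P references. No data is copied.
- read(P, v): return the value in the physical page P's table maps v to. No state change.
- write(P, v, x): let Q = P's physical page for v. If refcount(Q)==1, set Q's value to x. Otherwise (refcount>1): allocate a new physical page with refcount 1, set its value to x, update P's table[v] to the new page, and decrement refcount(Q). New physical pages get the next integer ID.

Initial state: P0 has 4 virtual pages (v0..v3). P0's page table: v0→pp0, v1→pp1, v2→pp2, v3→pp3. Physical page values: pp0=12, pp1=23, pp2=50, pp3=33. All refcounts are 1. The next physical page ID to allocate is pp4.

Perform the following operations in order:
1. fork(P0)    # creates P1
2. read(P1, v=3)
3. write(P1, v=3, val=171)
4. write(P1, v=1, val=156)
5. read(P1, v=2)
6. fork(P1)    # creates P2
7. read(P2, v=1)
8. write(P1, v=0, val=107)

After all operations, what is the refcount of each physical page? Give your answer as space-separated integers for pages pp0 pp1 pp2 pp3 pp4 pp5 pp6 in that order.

Op 1: fork(P0) -> P1. 4 ppages; refcounts: pp0:2 pp1:2 pp2:2 pp3:2
Op 2: read(P1, v3) -> 33. No state change.
Op 3: write(P1, v3, 171). refcount(pp3)=2>1 -> COPY to pp4. 5 ppages; refcounts: pp0:2 pp1:2 pp2:2 pp3:1 pp4:1
Op 4: write(P1, v1, 156). refcount(pp1)=2>1 -> COPY to pp5. 6 ppages; refcounts: pp0:2 pp1:1 pp2:2 pp3:1 pp4:1 pp5:1
Op 5: read(P1, v2) -> 50. No state change.
Op 6: fork(P1) -> P2. 6 ppages; refcounts: pp0:3 pp1:1 pp2:3 pp3:1 pp4:2 pp5:2
Op 7: read(P2, v1) -> 156. No state change.
Op 8: write(P1, v0, 107). refcount(pp0)=3>1 -> COPY to pp6. 7 ppages; refcounts: pp0:2 pp1:1 pp2:3 pp3:1 pp4:2 pp5:2 pp6:1

Answer: 2 1 3 1 2 2 1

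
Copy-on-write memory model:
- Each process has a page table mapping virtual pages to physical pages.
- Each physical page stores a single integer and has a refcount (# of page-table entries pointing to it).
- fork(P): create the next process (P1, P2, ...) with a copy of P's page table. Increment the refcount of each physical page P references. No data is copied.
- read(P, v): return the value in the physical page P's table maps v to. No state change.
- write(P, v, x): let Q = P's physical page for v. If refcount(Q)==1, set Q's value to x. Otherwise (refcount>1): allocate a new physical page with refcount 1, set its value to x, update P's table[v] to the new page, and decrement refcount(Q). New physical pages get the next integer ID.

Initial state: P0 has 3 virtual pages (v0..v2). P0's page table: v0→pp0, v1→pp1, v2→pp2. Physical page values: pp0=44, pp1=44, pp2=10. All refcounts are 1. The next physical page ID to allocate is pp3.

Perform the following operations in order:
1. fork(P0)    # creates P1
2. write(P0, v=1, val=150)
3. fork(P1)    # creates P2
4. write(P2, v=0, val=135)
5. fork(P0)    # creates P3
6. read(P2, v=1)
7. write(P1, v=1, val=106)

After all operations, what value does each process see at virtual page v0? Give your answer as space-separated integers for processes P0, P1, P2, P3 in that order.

Answer: 44 44 135 44

Derivation:
Op 1: fork(P0) -> P1. 3 ppages; refcounts: pp0:2 pp1:2 pp2:2
Op 2: write(P0, v1, 150). refcount(pp1)=2>1 -> COPY to pp3. 4 ppages; refcounts: pp0:2 pp1:1 pp2:2 pp3:1
Op 3: fork(P1) -> P2. 4 ppages; refcounts: pp0:3 pp1:2 pp2:3 pp3:1
Op 4: write(P2, v0, 135). refcount(pp0)=3>1 -> COPY to pp4. 5 ppages; refcounts: pp0:2 pp1:2 pp2:3 pp3:1 pp4:1
Op 5: fork(P0) -> P3. 5 ppages; refcounts: pp0:3 pp1:2 pp2:4 pp3:2 pp4:1
Op 6: read(P2, v1) -> 44. No state change.
Op 7: write(P1, v1, 106). refcount(pp1)=2>1 -> COPY to pp5. 6 ppages; refcounts: pp0:3 pp1:1 pp2:4 pp3:2 pp4:1 pp5:1
P0: v0 -> pp0 = 44
P1: v0 -> pp0 = 44
P2: v0 -> pp4 = 135
P3: v0 -> pp0 = 44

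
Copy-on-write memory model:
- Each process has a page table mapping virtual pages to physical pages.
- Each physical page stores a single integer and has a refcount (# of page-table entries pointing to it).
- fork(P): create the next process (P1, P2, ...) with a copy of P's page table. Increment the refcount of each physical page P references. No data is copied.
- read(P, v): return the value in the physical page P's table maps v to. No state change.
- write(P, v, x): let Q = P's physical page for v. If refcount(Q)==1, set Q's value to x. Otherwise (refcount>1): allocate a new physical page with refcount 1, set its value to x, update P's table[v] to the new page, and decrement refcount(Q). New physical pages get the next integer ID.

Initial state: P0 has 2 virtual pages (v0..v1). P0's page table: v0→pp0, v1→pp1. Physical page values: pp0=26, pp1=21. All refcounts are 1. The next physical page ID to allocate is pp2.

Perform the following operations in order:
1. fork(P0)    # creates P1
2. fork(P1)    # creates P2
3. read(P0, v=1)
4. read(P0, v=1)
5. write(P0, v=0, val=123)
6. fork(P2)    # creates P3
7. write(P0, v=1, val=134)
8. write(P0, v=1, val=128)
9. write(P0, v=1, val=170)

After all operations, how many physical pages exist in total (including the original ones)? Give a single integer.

Answer: 4

Derivation:
Op 1: fork(P0) -> P1. 2 ppages; refcounts: pp0:2 pp1:2
Op 2: fork(P1) -> P2. 2 ppages; refcounts: pp0:3 pp1:3
Op 3: read(P0, v1) -> 21. No state change.
Op 4: read(P0, v1) -> 21. No state change.
Op 5: write(P0, v0, 123). refcount(pp0)=3>1 -> COPY to pp2. 3 ppages; refcounts: pp0:2 pp1:3 pp2:1
Op 6: fork(P2) -> P3. 3 ppages; refcounts: pp0:3 pp1:4 pp2:1
Op 7: write(P0, v1, 134). refcount(pp1)=4>1 -> COPY to pp3. 4 ppages; refcounts: pp0:3 pp1:3 pp2:1 pp3:1
Op 8: write(P0, v1, 128). refcount(pp3)=1 -> write in place. 4 ppages; refcounts: pp0:3 pp1:3 pp2:1 pp3:1
Op 9: write(P0, v1, 170). refcount(pp3)=1 -> write in place. 4 ppages; refcounts: pp0:3 pp1:3 pp2:1 pp3:1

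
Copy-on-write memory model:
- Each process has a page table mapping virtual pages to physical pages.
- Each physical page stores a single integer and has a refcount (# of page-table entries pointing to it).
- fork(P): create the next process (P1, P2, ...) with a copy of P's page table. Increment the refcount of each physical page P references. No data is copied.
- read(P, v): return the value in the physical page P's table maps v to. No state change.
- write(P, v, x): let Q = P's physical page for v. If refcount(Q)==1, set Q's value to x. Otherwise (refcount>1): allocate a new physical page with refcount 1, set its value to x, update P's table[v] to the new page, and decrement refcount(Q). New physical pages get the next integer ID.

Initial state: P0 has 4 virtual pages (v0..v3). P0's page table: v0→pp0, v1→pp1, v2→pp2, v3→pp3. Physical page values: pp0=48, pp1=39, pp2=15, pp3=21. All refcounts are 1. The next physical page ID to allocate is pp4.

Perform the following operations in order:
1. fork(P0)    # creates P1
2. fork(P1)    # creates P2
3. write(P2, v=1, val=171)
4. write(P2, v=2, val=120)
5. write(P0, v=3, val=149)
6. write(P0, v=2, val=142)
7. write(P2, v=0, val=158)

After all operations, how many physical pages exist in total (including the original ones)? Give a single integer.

Op 1: fork(P0) -> P1. 4 ppages; refcounts: pp0:2 pp1:2 pp2:2 pp3:2
Op 2: fork(P1) -> P2. 4 ppages; refcounts: pp0:3 pp1:3 pp2:3 pp3:3
Op 3: write(P2, v1, 171). refcount(pp1)=3>1 -> COPY to pp4. 5 ppages; refcounts: pp0:3 pp1:2 pp2:3 pp3:3 pp4:1
Op 4: write(P2, v2, 120). refcount(pp2)=3>1 -> COPY to pp5. 6 ppages; refcounts: pp0:3 pp1:2 pp2:2 pp3:3 pp4:1 pp5:1
Op 5: write(P0, v3, 149). refcount(pp3)=3>1 -> COPY to pp6. 7 ppages; refcounts: pp0:3 pp1:2 pp2:2 pp3:2 pp4:1 pp5:1 pp6:1
Op 6: write(P0, v2, 142). refcount(pp2)=2>1 -> COPY to pp7. 8 ppages; refcounts: pp0:3 pp1:2 pp2:1 pp3:2 pp4:1 pp5:1 pp6:1 pp7:1
Op 7: write(P2, v0, 158). refcount(pp0)=3>1 -> COPY to pp8. 9 ppages; refcounts: pp0:2 pp1:2 pp2:1 pp3:2 pp4:1 pp5:1 pp6:1 pp7:1 pp8:1

Answer: 9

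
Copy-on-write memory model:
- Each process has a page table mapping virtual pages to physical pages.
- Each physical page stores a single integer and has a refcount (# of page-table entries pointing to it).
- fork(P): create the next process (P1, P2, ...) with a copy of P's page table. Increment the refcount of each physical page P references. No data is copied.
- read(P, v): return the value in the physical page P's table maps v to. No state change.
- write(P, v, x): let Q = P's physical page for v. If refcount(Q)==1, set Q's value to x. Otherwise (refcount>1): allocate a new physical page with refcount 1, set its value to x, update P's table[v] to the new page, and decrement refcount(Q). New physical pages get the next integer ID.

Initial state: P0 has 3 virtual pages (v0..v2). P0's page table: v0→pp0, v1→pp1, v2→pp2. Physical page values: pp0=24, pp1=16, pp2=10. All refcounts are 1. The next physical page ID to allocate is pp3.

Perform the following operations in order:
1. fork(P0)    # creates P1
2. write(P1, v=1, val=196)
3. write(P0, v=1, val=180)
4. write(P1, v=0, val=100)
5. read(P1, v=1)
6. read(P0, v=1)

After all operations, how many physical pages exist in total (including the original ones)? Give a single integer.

Op 1: fork(P0) -> P1. 3 ppages; refcounts: pp0:2 pp1:2 pp2:2
Op 2: write(P1, v1, 196). refcount(pp1)=2>1 -> COPY to pp3. 4 ppages; refcounts: pp0:2 pp1:1 pp2:2 pp3:1
Op 3: write(P0, v1, 180). refcount(pp1)=1 -> write in place. 4 ppages; refcounts: pp0:2 pp1:1 pp2:2 pp3:1
Op 4: write(P1, v0, 100). refcount(pp0)=2>1 -> COPY to pp4. 5 ppages; refcounts: pp0:1 pp1:1 pp2:2 pp3:1 pp4:1
Op 5: read(P1, v1) -> 196. No state change.
Op 6: read(P0, v1) -> 180. No state change.

Answer: 5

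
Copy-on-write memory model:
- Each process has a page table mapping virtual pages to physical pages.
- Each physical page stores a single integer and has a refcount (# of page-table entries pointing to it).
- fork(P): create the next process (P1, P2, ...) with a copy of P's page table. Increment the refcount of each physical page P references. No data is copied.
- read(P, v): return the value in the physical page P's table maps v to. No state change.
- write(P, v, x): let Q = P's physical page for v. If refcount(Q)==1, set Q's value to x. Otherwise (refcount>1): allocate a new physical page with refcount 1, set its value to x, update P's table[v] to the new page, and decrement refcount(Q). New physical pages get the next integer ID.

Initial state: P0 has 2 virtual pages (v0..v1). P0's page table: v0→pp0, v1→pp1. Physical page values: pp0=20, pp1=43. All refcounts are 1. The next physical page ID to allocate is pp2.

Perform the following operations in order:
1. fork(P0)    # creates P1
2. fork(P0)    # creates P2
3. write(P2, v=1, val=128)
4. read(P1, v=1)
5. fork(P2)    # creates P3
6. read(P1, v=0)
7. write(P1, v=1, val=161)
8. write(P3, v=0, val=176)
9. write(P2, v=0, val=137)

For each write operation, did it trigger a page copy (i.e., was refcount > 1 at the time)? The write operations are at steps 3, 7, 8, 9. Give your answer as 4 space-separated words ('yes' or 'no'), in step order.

Op 1: fork(P0) -> P1. 2 ppages; refcounts: pp0:2 pp1:2
Op 2: fork(P0) -> P2. 2 ppages; refcounts: pp0:3 pp1:3
Op 3: write(P2, v1, 128). refcount(pp1)=3>1 -> COPY to pp2. 3 ppages; refcounts: pp0:3 pp1:2 pp2:1
Op 4: read(P1, v1) -> 43. No state change.
Op 5: fork(P2) -> P3. 3 ppages; refcounts: pp0:4 pp1:2 pp2:2
Op 6: read(P1, v0) -> 20. No state change.
Op 7: write(P1, v1, 161). refcount(pp1)=2>1 -> COPY to pp3. 4 ppages; refcounts: pp0:4 pp1:1 pp2:2 pp3:1
Op 8: write(P3, v0, 176). refcount(pp0)=4>1 -> COPY to pp4. 5 ppages; refcounts: pp0:3 pp1:1 pp2:2 pp3:1 pp4:1
Op 9: write(P2, v0, 137). refcount(pp0)=3>1 -> COPY to pp5. 6 ppages; refcounts: pp0:2 pp1:1 pp2:2 pp3:1 pp4:1 pp5:1

yes yes yes yes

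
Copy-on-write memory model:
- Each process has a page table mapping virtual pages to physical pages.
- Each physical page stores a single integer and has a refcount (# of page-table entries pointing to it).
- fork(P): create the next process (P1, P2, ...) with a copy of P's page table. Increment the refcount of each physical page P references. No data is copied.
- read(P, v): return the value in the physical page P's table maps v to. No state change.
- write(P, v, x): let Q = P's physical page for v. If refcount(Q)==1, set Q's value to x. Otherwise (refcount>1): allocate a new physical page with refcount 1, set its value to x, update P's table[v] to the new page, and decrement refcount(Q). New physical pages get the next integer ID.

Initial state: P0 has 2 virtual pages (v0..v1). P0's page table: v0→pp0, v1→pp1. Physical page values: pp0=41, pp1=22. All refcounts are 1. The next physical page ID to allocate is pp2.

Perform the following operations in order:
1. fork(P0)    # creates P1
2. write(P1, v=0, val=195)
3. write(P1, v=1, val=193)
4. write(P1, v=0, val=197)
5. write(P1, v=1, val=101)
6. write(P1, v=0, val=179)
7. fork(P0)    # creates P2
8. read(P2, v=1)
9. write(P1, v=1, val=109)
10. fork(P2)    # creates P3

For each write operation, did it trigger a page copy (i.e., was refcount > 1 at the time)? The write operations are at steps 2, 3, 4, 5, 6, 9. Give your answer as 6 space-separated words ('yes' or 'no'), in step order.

Op 1: fork(P0) -> P1. 2 ppages; refcounts: pp0:2 pp1:2
Op 2: write(P1, v0, 195). refcount(pp0)=2>1 -> COPY to pp2. 3 ppages; refcounts: pp0:1 pp1:2 pp2:1
Op 3: write(P1, v1, 193). refcount(pp1)=2>1 -> COPY to pp3. 4 ppages; refcounts: pp0:1 pp1:1 pp2:1 pp3:1
Op 4: write(P1, v0, 197). refcount(pp2)=1 -> write in place. 4 ppages; refcounts: pp0:1 pp1:1 pp2:1 pp3:1
Op 5: write(P1, v1, 101). refcount(pp3)=1 -> write in place. 4 ppages; refcounts: pp0:1 pp1:1 pp2:1 pp3:1
Op 6: write(P1, v0, 179). refcount(pp2)=1 -> write in place. 4 ppages; refcounts: pp0:1 pp1:1 pp2:1 pp3:1
Op 7: fork(P0) -> P2. 4 ppages; refcounts: pp0:2 pp1:2 pp2:1 pp3:1
Op 8: read(P2, v1) -> 22. No state change.
Op 9: write(P1, v1, 109). refcount(pp3)=1 -> write in place. 4 ppages; refcounts: pp0:2 pp1:2 pp2:1 pp3:1
Op 10: fork(P2) -> P3. 4 ppages; refcounts: pp0:3 pp1:3 pp2:1 pp3:1

yes yes no no no no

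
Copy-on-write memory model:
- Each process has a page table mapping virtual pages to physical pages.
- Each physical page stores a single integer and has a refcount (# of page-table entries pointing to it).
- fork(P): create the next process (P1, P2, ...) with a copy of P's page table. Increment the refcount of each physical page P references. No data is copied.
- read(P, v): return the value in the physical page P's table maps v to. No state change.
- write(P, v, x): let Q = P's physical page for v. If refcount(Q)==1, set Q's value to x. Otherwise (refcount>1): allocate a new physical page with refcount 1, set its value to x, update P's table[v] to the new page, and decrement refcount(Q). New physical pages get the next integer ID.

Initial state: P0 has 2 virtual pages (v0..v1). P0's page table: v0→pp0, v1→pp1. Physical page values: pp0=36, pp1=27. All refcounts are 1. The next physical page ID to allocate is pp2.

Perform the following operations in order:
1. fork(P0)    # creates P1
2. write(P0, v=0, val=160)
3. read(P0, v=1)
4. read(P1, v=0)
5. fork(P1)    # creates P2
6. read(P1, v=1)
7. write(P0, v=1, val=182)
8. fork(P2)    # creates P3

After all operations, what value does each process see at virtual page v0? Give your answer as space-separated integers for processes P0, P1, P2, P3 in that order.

Answer: 160 36 36 36

Derivation:
Op 1: fork(P0) -> P1. 2 ppages; refcounts: pp0:2 pp1:2
Op 2: write(P0, v0, 160). refcount(pp0)=2>1 -> COPY to pp2. 3 ppages; refcounts: pp0:1 pp1:2 pp2:1
Op 3: read(P0, v1) -> 27. No state change.
Op 4: read(P1, v0) -> 36. No state change.
Op 5: fork(P1) -> P2. 3 ppages; refcounts: pp0:2 pp1:3 pp2:1
Op 6: read(P1, v1) -> 27. No state change.
Op 7: write(P0, v1, 182). refcount(pp1)=3>1 -> COPY to pp3. 4 ppages; refcounts: pp0:2 pp1:2 pp2:1 pp3:1
Op 8: fork(P2) -> P3. 4 ppages; refcounts: pp0:3 pp1:3 pp2:1 pp3:1
P0: v0 -> pp2 = 160
P1: v0 -> pp0 = 36
P2: v0 -> pp0 = 36
P3: v0 -> pp0 = 36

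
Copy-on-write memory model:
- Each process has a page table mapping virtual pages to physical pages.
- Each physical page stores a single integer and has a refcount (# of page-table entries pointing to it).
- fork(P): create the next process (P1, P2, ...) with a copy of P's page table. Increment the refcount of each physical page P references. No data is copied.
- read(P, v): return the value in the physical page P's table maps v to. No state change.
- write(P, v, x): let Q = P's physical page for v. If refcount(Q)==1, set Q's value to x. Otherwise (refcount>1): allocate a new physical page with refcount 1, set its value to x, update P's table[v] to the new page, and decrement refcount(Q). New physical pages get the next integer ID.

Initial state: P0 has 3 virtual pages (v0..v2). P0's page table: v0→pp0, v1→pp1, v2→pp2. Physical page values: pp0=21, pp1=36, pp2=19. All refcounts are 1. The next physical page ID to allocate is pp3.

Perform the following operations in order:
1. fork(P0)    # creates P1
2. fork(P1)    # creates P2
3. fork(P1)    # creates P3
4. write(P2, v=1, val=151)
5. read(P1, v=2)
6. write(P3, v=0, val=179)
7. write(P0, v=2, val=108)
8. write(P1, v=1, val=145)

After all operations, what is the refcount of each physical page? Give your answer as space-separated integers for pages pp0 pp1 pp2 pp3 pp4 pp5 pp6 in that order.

Answer: 3 2 3 1 1 1 1

Derivation:
Op 1: fork(P0) -> P1. 3 ppages; refcounts: pp0:2 pp1:2 pp2:2
Op 2: fork(P1) -> P2. 3 ppages; refcounts: pp0:3 pp1:3 pp2:3
Op 3: fork(P1) -> P3. 3 ppages; refcounts: pp0:4 pp1:4 pp2:4
Op 4: write(P2, v1, 151). refcount(pp1)=4>1 -> COPY to pp3. 4 ppages; refcounts: pp0:4 pp1:3 pp2:4 pp3:1
Op 5: read(P1, v2) -> 19. No state change.
Op 6: write(P3, v0, 179). refcount(pp0)=4>1 -> COPY to pp4. 5 ppages; refcounts: pp0:3 pp1:3 pp2:4 pp3:1 pp4:1
Op 7: write(P0, v2, 108). refcount(pp2)=4>1 -> COPY to pp5. 6 ppages; refcounts: pp0:3 pp1:3 pp2:3 pp3:1 pp4:1 pp5:1
Op 8: write(P1, v1, 145). refcount(pp1)=3>1 -> COPY to pp6. 7 ppages; refcounts: pp0:3 pp1:2 pp2:3 pp3:1 pp4:1 pp5:1 pp6:1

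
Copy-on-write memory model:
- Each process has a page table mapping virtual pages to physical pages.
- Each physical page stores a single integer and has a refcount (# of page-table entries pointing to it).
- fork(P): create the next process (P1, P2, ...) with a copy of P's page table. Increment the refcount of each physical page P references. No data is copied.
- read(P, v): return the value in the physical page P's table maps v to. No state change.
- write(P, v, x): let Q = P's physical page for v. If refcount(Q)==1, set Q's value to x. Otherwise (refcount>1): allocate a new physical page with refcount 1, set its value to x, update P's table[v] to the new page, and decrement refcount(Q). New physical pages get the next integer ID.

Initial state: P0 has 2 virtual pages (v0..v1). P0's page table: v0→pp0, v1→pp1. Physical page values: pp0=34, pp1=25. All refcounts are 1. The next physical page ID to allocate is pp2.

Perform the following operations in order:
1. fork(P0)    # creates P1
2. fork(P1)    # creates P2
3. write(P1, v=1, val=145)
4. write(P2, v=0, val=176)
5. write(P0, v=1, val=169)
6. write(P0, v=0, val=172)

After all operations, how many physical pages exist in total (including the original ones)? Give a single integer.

Op 1: fork(P0) -> P1. 2 ppages; refcounts: pp0:2 pp1:2
Op 2: fork(P1) -> P2. 2 ppages; refcounts: pp0:3 pp1:3
Op 3: write(P1, v1, 145). refcount(pp1)=3>1 -> COPY to pp2. 3 ppages; refcounts: pp0:3 pp1:2 pp2:1
Op 4: write(P2, v0, 176). refcount(pp0)=3>1 -> COPY to pp3. 4 ppages; refcounts: pp0:2 pp1:2 pp2:1 pp3:1
Op 5: write(P0, v1, 169). refcount(pp1)=2>1 -> COPY to pp4. 5 ppages; refcounts: pp0:2 pp1:1 pp2:1 pp3:1 pp4:1
Op 6: write(P0, v0, 172). refcount(pp0)=2>1 -> COPY to pp5. 6 ppages; refcounts: pp0:1 pp1:1 pp2:1 pp3:1 pp4:1 pp5:1

Answer: 6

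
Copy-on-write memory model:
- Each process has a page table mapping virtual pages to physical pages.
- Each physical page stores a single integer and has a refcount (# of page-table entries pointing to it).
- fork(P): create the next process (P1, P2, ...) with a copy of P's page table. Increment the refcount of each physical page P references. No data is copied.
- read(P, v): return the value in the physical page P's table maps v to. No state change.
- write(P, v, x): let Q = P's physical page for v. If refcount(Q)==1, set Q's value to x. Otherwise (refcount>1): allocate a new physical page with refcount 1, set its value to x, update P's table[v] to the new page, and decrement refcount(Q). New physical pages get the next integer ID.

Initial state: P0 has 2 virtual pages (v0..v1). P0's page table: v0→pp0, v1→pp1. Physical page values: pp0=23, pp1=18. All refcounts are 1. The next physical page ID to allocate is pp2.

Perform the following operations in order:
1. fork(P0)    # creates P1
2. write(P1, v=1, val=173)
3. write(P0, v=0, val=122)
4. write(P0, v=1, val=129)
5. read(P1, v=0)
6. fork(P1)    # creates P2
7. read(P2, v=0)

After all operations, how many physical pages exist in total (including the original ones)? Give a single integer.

Op 1: fork(P0) -> P1. 2 ppages; refcounts: pp0:2 pp1:2
Op 2: write(P1, v1, 173). refcount(pp1)=2>1 -> COPY to pp2. 3 ppages; refcounts: pp0:2 pp1:1 pp2:1
Op 3: write(P0, v0, 122). refcount(pp0)=2>1 -> COPY to pp3. 4 ppages; refcounts: pp0:1 pp1:1 pp2:1 pp3:1
Op 4: write(P0, v1, 129). refcount(pp1)=1 -> write in place. 4 ppages; refcounts: pp0:1 pp1:1 pp2:1 pp3:1
Op 5: read(P1, v0) -> 23. No state change.
Op 6: fork(P1) -> P2. 4 ppages; refcounts: pp0:2 pp1:1 pp2:2 pp3:1
Op 7: read(P2, v0) -> 23. No state change.

Answer: 4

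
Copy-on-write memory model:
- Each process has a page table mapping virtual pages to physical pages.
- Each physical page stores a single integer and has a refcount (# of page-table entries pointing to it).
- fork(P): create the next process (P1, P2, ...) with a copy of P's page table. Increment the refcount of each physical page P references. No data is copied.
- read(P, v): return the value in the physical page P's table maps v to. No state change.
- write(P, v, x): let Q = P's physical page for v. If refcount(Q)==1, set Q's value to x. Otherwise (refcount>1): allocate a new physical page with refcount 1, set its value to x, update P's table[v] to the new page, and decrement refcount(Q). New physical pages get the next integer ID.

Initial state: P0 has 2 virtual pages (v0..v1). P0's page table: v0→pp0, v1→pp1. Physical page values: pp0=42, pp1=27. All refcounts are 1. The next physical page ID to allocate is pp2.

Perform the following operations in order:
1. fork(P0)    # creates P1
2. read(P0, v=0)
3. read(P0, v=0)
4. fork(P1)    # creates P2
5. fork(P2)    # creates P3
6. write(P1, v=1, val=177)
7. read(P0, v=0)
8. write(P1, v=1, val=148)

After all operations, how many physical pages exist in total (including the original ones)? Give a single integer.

Answer: 3

Derivation:
Op 1: fork(P0) -> P1. 2 ppages; refcounts: pp0:2 pp1:2
Op 2: read(P0, v0) -> 42. No state change.
Op 3: read(P0, v0) -> 42. No state change.
Op 4: fork(P1) -> P2. 2 ppages; refcounts: pp0:3 pp1:3
Op 5: fork(P2) -> P3. 2 ppages; refcounts: pp0:4 pp1:4
Op 6: write(P1, v1, 177). refcount(pp1)=4>1 -> COPY to pp2. 3 ppages; refcounts: pp0:4 pp1:3 pp2:1
Op 7: read(P0, v0) -> 42. No state change.
Op 8: write(P1, v1, 148). refcount(pp2)=1 -> write in place. 3 ppages; refcounts: pp0:4 pp1:3 pp2:1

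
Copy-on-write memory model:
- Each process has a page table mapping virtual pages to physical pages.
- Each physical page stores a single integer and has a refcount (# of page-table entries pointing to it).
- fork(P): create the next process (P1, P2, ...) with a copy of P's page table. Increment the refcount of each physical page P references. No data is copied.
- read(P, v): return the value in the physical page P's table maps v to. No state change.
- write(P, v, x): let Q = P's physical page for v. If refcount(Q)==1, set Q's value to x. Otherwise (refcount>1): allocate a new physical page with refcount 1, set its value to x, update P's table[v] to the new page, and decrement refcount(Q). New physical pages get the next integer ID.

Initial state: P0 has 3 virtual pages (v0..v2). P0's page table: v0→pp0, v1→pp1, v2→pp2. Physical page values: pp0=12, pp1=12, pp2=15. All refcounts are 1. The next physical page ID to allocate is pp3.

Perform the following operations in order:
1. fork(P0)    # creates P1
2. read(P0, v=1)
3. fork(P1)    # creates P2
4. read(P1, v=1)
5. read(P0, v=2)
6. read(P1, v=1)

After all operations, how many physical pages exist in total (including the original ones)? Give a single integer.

Op 1: fork(P0) -> P1. 3 ppages; refcounts: pp0:2 pp1:2 pp2:2
Op 2: read(P0, v1) -> 12. No state change.
Op 3: fork(P1) -> P2. 3 ppages; refcounts: pp0:3 pp1:3 pp2:3
Op 4: read(P1, v1) -> 12. No state change.
Op 5: read(P0, v2) -> 15. No state change.
Op 6: read(P1, v1) -> 12. No state change.

Answer: 3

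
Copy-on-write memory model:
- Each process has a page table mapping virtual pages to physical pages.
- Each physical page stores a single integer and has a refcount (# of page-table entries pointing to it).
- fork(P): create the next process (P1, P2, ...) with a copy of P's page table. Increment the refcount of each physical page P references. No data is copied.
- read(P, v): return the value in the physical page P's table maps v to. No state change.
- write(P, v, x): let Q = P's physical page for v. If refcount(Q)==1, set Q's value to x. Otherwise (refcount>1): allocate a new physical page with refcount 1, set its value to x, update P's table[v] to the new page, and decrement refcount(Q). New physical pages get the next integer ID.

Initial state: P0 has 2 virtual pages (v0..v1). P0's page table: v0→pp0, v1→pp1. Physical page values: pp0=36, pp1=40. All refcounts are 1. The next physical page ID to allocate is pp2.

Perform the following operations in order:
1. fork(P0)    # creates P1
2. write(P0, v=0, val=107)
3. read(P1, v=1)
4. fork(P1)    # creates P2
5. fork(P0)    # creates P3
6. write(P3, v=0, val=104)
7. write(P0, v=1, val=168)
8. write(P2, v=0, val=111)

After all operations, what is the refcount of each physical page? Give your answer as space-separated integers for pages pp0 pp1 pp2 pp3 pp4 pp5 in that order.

Answer: 1 3 1 1 1 1

Derivation:
Op 1: fork(P0) -> P1. 2 ppages; refcounts: pp0:2 pp1:2
Op 2: write(P0, v0, 107). refcount(pp0)=2>1 -> COPY to pp2. 3 ppages; refcounts: pp0:1 pp1:2 pp2:1
Op 3: read(P1, v1) -> 40. No state change.
Op 4: fork(P1) -> P2. 3 ppages; refcounts: pp0:2 pp1:3 pp2:1
Op 5: fork(P0) -> P3. 3 ppages; refcounts: pp0:2 pp1:4 pp2:2
Op 6: write(P3, v0, 104). refcount(pp2)=2>1 -> COPY to pp3. 4 ppages; refcounts: pp0:2 pp1:4 pp2:1 pp3:1
Op 7: write(P0, v1, 168). refcount(pp1)=4>1 -> COPY to pp4. 5 ppages; refcounts: pp0:2 pp1:3 pp2:1 pp3:1 pp4:1
Op 8: write(P2, v0, 111). refcount(pp0)=2>1 -> COPY to pp5. 6 ppages; refcounts: pp0:1 pp1:3 pp2:1 pp3:1 pp4:1 pp5:1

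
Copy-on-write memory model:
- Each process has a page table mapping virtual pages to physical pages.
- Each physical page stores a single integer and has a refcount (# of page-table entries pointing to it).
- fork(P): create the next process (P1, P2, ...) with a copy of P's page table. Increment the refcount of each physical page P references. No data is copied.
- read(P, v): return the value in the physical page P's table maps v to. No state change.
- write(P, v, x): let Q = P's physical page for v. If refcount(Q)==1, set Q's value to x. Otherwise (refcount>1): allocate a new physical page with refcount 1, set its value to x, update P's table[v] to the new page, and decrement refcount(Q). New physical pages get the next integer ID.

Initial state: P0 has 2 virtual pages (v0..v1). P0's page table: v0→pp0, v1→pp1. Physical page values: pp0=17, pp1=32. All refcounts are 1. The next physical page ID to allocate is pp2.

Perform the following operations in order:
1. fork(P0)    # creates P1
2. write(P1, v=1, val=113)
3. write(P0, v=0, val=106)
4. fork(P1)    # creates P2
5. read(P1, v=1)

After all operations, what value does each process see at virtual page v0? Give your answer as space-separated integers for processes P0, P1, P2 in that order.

Op 1: fork(P0) -> P1. 2 ppages; refcounts: pp0:2 pp1:2
Op 2: write(P1, v1, 113). refcount(pp1)=2>1 -> COPY to pp2. 3 ppages; refcounts: pp0:2 pp1:1 pp2:1
Op 3: write(P0, v0, 106). refcount(pp0)=2>1 -> COPY to pp3. 4 ppages; refcounts: pp0:1 pp1:1 pp2:1 pp3:1
Op 4: fork(P1) -> P2. 4 ppages; refcounts: pp0:2 pp1:1 pp2:2 pp3:1
Op 5: read(P1, v1) -> 113. No state change.
P0: v0 -> pp3 = 106
P1: v0 -> pp0 = 17
P2: v0 -> pp0 = 17

Answer: 106 17 17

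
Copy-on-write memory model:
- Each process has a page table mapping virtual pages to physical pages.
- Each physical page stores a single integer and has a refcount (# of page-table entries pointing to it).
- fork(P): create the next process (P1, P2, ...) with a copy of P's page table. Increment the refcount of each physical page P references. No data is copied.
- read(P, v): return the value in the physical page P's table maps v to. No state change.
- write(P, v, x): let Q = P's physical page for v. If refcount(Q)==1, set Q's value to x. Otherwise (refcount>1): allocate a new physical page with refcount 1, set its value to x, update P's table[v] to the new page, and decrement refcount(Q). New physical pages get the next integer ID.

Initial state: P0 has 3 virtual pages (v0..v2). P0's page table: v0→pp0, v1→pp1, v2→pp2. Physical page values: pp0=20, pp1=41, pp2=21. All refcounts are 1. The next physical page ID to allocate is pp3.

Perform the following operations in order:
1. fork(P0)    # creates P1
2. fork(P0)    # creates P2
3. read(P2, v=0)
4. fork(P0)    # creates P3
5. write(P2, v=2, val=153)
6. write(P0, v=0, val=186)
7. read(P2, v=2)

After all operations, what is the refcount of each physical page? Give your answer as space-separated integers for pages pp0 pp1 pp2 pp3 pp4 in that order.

Answer: 3 4 3 1 1

Derivation:
Op 1: fork(P0) -> P1. 3 ppages; refcounts: pp0:2 pp1:2 pp2:2
Op 2: fork(P0) -> P2. 3 ppages; refcounts: pp0:3 pp1:3 pp2:3
Op 3: read(P2, v0) -> 20. No state change.
Op 4: fork(P0) -> P3. 3 ppages; refcounts: pp0:4 pp1:4 pp2:4
Op 5: write(P2, v2, 153). refcount(pp2)=4>1 -> COPY to pp3. 4 ppages; refcounts: pp0:4 pp1:4 pp2:3 pp3:1
Op 6: write(P0, v0, 186). refcount(pp0)=4>1 -> COPY to pp4. 5 ppages; refcounts: pp0:3 pp1:4 pp2:3 pp3:1 pp4:1
Op 7: read(P2, v2) -> 153. No state change.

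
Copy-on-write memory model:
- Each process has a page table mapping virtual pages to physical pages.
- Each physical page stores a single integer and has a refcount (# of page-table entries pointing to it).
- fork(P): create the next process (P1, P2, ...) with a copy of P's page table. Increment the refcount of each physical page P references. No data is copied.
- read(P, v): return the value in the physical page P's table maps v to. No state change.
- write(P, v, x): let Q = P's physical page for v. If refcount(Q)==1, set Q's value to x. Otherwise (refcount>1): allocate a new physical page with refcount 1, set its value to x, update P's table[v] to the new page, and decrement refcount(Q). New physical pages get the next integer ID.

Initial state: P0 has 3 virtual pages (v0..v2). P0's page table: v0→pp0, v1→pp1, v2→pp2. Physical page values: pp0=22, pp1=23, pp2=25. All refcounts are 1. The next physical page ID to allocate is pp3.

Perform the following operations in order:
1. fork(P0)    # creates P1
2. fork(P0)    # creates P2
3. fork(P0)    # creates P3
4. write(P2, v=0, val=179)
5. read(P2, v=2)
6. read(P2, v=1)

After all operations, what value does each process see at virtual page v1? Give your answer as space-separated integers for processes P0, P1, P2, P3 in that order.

Answer: 23 23 23 23

Derivation:
Op 1: fork(P0) -> P1. 3 ppages; refcounts: pp0:2 pp1:2 pp2:2
Op 2: fork(P0) -> P2. 3 ppages; refcounts: pp0:3 pp1:3 pp2:3
Op 3: fork(P0) -> P3. 3 ppages; refcounts: pp0:4 pp1:4 pp2:4
Op 4: write(P2, v0, 179). refcount(pp0)=4>1 -> COPY to pp3. 4 ppages; refcounts: pp0:3 pp1:4 pp2:4 pp3:1
Op 5: read(P2, v2) -> 25. No state change.
Op 6: read(P2, v1) -> 23. No state change.
P0: v1 -> pp1 = 23
P1: v1 -> pp1 = 23
P2: v1 -> pp1 = 23
P3: v1 -> pp1 = 23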